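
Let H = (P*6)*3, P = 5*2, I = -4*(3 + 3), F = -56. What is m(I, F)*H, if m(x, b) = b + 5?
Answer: -9180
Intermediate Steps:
I = -24 (I = -4*6 = -24)
P = 10
m(x, b) = 5 + b
H = 180 (H = (10*6)*3 = 60*3 = 180)
m(I, F)*H = (5 - 56)*180 = -51*180 = -9180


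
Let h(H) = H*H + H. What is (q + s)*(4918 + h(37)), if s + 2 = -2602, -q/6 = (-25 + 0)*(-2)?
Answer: -18364896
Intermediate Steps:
q = -300 (q = -6*(-25 + 0)*(-2) = -(-150)*(-2) = -6*50 = -300)
s = -2604 (s = -2 - 2602 = -2604)
h(H) = H + H² (h(H) = H² + H = H + H²)
(q + s)*(4918 + h(37)) = (-300 - 2604)*(4918 + 37*(1 + 37)) = -2904*(4918 + 37*38) = -2904*(4918 + 1406) = -2904*6324 = -18364896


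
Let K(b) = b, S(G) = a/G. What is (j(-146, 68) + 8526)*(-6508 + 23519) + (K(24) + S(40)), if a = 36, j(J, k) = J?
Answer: 1425522049/10 ≈ 1.4255e+8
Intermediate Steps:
S(G) = 36/G
(j(-146, 68) + 8526)*(-6508 + 23519) + (K(24) + S(40)) = (-146 + 8526)*(-6508 + 23519) + (24 + 36/40) = 8380*17011 + (24 + 36*(1/40)) = 142552180 + (24 + 9/10) = 142552180 + 249/10 = 1425522049/10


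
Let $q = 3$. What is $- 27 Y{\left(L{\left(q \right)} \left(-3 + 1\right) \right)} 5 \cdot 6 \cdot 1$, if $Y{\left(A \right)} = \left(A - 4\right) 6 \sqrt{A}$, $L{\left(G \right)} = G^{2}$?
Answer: $320760 i \sqrt{2} \approx 4.5362 \cdot 10^{5} i$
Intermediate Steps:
$Y{\left(A \right)} = \sqrt{A} \left(-24 + 6 A\right)$ ($Y{\left(A \right)} = \left(-4 + A\right) 6 \sqrt{A} = \left(-24 + 6 A\right) \sqrt{A} = \sqrt{A} \left(-24 + 6 A\right)$)
$- 27 Y{\left(L{\left(q \right)} \left(-3 + 1\right) \right)} 5 \cdot 6 \cdot 1 = - 27 \cdot 6 \sqrt{3^{2} \left(-3 + 1\right)} \left(-4 + 3^{2} \left(-3 + 1\right)\right) 5 \cdot 6 \cdot 1 = - 27 \cdot 6 \sqrt{9 \left(-2\right)} \left(-4 + 9 \left(-2\right)\right) 30 \cdot 1 = - 27 \cdot 6 \sqrt{-18} \left(-4 - 18\right) 30 = - 27 \cdot 6 \cdot 3 i \sqrt{2} \left(-22\right) 30 = - 27 \left(- 396 i \sqrt{2}\right) 30 = 10692 i \sqrt{2} \cdot 30 = 320760 i \sqrt{2}$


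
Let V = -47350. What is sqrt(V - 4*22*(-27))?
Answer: I*sqrt(44974) ≈ 212.07*I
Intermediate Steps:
sqrt(V - 4*22*(-27)) = sqrt(-47350 - 4*22*(-27)) = sqrt(-47350 - 88*(-27)) = sqrt(-47350 + 2376) = sqrt(-44974) = I*sqrt(44974)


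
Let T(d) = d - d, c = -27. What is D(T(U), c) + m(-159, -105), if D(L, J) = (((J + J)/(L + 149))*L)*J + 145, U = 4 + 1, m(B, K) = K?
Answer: 40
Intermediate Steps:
U = 5
T(d) = 0
D(L, J) = 145 + 2*L*J²/(149 + L) (D(L, J) = (((2*J)/(149 + L))*L)*J + 145 = ((2*J/(149 + L))*L)*J + 145 = (2*J*L/(149 + L))*J + 145 = 2*L*J²/(149 + L) + 145 = 145 + 2*L*J²/(149 + L))
D(T(U), c) + m(-159, -105) = (21605 + 145*0 + 2*0*(-27)²)/(149 + 0) - 105 = (21605 + 0 + 2*0*729)/149 - 105 = (21605 + 0 + 0)/149 - 105 = (1/149)*21605 - 105 = 145 - 105 = 40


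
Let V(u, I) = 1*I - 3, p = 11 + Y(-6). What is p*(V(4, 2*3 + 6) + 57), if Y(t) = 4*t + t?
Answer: -1254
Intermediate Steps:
Y(t) = 5*t
p = -19 (p = 11 + 5*(-6) = 11 - 30 = -19)
V(u, I) = -3 + I (V(u, I) = I - 3 = -3 + I)
p*(V(4, 2*3 + 6) + 57) = -19*((-3 + (2*3 + 6)) + 57) = -19*((-3 + (6 + 6)) + 57) = -19*((-3 + 12) + 57) = -19*(9 + 57) = -19*66 = -1254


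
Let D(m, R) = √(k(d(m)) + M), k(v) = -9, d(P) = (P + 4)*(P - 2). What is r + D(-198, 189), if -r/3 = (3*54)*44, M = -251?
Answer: -21384 + 2*I*√65 ≈ -21384.0 + 16.125*I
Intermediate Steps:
d(P) = (-2 + P)*(4 + P) (d(P) = (4 + P)*(-2 + P) = (-2 + P)*(4 + P))
D(m, R) = 2*I*√65 (D(m, R) = √(-9 - 251) = √(-260) = 2*I*√65)
r = -21384 (r = -3*3*54*44 = -486*44 = -3*7128 = -21384)
r + D(-198, 189) = -21384 + 2*I*√65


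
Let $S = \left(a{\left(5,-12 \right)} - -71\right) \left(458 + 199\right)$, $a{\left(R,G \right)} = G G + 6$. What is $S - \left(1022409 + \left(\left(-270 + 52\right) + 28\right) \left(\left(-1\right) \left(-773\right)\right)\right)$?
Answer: $-730342$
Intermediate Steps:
$a{\left(R,G \right)} = 6 + G^{2}$ ($a{\left(R,G \right)} = G^{2} + 6 = 6 + G^{2}$)
$S = 145197$ ($S = \left(\left(6 + \left(-12\right)^{2}\right) - -71\right) \left(458 + 199\right) = \left(\left(6 + 144\right) + 71\right) 657 = \left(150 + 71\right) 657 = 221 \cdot 657 = 145197$)
$S - \left(1022409 + \left(\left(-270 + 52\right) + 28\right) \left(\left(-1\right) \left(-773\right)\right)\right) = 145197 - \left(1022409 + \left(\left(-270 + 52\right) + 28\right) \left(\left(-1\right) \left(-773\right)\right)\right) = 145197 - \left(1022409 + \left(-218 + 28\right) 773\right) = 145197 - \left(1022409 - 146870\right) = 145197 - 875539 = -730342$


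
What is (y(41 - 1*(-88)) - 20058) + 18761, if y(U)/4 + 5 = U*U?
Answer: 65247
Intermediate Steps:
y(U) = -20 + 4*U² (y(U) = -20 + 4*(U*U) = -20 + 4*U²)
(y(41 - 1*(-88)) - 20058) + 18761 = ((-20 + 4*(41 - 1*(-88))²) - 20058) + 18761 = ((-20 + 4*(41 + 88)²) - 20058) + 18761 = ((-20 + 4*129²) - 20058) + 18761 = ((-20 + 4*16641) - 20058) + 18761 = ((-20 + 66564) - 20058) + 18761 = (66544 - 20058) + 18761 = 46486 + 18761 = 65247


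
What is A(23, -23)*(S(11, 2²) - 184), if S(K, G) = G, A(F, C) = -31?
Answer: 5580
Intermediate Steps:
A(23, -23)*(S(11, 2²) - 184) = -31*(2² - 184) = -31*(4 - 184) = -31*(-180) = 5580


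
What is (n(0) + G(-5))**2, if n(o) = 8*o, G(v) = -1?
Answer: 1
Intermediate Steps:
(n(0) + G(-5))**2 = (8*0 - 1)**2 = (0 - 1)**2 = (-1)**2 = 1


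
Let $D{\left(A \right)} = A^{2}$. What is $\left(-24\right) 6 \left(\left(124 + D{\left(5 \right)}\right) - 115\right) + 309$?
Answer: $-4587$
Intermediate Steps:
$\left(-24\right) 6 \left(\left(124 + D{\left(5 \right)}\right) - 115\right) + 309 = \left(-24\right) 6 \left(\left(124 + 5^{2}\right) - 115\right) + 309 = - 144 \left(\left(124 + 25\right) - 115\right) + 309 = - 144 \left(149 - 115\right) + 309 = \left(-144\right) 34 + 309 = -4896 + 309 = -4587$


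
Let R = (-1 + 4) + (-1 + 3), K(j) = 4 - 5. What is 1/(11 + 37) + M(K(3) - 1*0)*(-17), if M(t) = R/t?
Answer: 4081/48 ≈ 85.021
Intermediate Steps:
K(j) = -1
R = 5 (R = 3 + 2 = 5)
M(t) = 5/t
1/(11 + 37) + M(K(3) - 1*0)*(-17) = 1/(11 + 37) + (5/(-1 - 1*0))*(-17) = 1/48 + (5/(-1 + 0))*(-17) = 1/48 + (5/(-1))*(-17) = 1/48 + (5*(-1))*(-17) = 1/48 - 5*(-17) = 1/48 + 85 = 4081/48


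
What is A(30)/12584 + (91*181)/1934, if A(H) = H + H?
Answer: 12961694/1521091 ≈ 8.5213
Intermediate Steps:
A(H) = 2*H
A(30)/12584 + (91*181)/1934 = (2*30)/12584 + (91*181)/1934 = 60*(1/12584) + 16471*(1/1934) = 15/3146 + 16471/1934 = 12961694/1521091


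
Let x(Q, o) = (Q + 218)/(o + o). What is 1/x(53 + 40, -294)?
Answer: -588/311 ≈ -1.8907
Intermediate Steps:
x(Q, o) = (218 + Q)/(2*o) (x(Q, o) = (218 + Q)/((2*o)) = (218 + Q)*(1/(2*o)) = (218 + Q)/(2*o))
1/x(53 + 40, -294) = 1/((1/2)*(218 + (53 + 40))/(-294)) = 1/((1/2)*(-1/294)*(218 + 93)) = 1/((1/2)*(-1/294)*311) = 1/(-311/588) = -588/311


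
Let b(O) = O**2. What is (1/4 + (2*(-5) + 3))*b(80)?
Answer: -43200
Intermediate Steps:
(1/4 + (2*(-5) + 3))*b(80) = (1/4 + (2*(-5) + 3))*80**2 = (1/4 + (-10 + 3))*6400 = (1/4 - 7)*6400 = -27/4*6400 = -43200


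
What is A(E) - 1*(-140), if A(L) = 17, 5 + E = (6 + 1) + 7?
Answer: 157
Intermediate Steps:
E = 9 (E = -5 + ((6 + 1) + 7) = -5 + (7 + 7) = -5 + 14 = 9)
A(E) - 1*(-140) = 17 - 1*(-140) = 17 + 140 = 157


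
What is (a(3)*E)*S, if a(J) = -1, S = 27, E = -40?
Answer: 1080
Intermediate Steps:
(a(3)*E)*S = -1*(-40)*27 = 40*27 = 1080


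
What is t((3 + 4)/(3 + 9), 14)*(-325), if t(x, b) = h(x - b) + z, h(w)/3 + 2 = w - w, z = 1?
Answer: 1625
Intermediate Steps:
h(w) = -6 (h(w) = -6 + 3*(w - w) = -6 + 3*0 = -6 + 0 = -6)
t(x, b) = -5 (t(x, b) = -6 + 1 = -5)
t((3 + 4)/(3 + 9), 14)*(-325) = -5*(-325) = 1625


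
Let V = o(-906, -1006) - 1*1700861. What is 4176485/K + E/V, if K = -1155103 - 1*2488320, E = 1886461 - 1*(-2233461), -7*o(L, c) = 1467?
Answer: -77402900044816/21692018755981 ≈ -3.5683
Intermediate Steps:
o(L, c) = -1467/7 (o(L, c) = -⅐*1467 = -1467/7)
E = 4119922 (E = 1886461 + 2233461 = 4119922)
K = -3643423 (K = -1155103 - 2488320 = -3643423)
V = -11907494/7 (V = -1467/7 - 1*1700861 = -1467/7 - 1700861 = -11907494/7 ≈ -1.7011e+6)
4176485/K + E/V = 4176485/(-3643423) + 4119922/(-11907494/7) = 4176485*(-1/3643423) + 4119922*(-7/11907494) = -4176485/3643423 - 14419727/5953747 = -77402900044816/21692018755981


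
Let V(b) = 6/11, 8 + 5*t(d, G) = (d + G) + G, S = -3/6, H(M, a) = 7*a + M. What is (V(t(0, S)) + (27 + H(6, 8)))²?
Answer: 970225/121 ≈ 8018.4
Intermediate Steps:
H(M, a) = M + 7*a
S = -½ (S = -3*⅙ = -½ ≈ -0.50000)
t(d, G) = -8/5 + d/5 + 2*G/5 (t(d, G) = -8/5 + ((d + G) + G)/5 = -8/5 + ((G + d) + G)/5 = -8/5 + (d + 2*G)/5 = -8/5 + (d/5 + 2*G/5) = -8/5 + d/5 + 2*G/5)
V(b) = 6/11 (V(b) = 6*(1/11) = 6/11)
(V(t(0, S)) + (27 + H(6, 8)))² = (6/11 + (27 + (6 + 7*8)))² = (6/11 + (27 + (6 + 56)))² = (6/11 + (27 + 62))² = (6/11 + 89)² = (985/11)² = 970225/121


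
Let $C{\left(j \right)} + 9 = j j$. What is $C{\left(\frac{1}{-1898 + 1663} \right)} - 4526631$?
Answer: $- \frac{249983693999}{55225} \approx -4.5266 \cdot 10^{6}$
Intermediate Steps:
$C{\left(j \right)} = -9 + j^{2}$ ($C{\left(j \right)} = -9 + j j = -9 + j^{2}$)
$C{\left(\frac{1}{-1898 + 1663} \right)} - 4526631 = \left(-9 + \left(\frac{1}{-1898 + 1663}\right)^{2}\right) - 4526631 = \left(-9 + \left(\frac{1}{-235}\right)^{2}\right) - 4526631 = \left(-9 + \left(- \frac{1}{235}\right)^{2}\right) - 4526631 = \left(-9 + \frac{1}{55225}\right) - 4526631 = - \frac{497024}{55225} - 4526631 = - \frac{249983693999}{55225}$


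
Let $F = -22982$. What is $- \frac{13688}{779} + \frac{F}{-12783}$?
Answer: $- \frac{157070726}{9957957} \approx -15.773$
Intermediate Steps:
$- \frac{13688}{779} + \frac{F}{-12783} = - \frac{13688}{779} - \frac{22982}{-12783} = \left(-13688\right) \frac{1}{779} - - \frac{22982}{12783} = - \frac{13688}{779} + \frac{22982}{12783} = - \frac{157070726}{9957957}$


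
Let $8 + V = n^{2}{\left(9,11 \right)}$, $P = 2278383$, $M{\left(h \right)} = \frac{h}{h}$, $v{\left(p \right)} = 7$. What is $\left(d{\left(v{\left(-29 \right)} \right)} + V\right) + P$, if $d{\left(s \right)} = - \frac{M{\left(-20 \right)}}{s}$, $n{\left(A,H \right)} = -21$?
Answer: $\frac{15951711}{7} \approx 2.2788 \cdot 10^{6}$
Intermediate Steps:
$M{\left(h \right)} = 1$
$d{\left(s \right)} = - \frac{1}{s}$
$V = 433$ ($V = -8 + \left(-21\right)^{2} = -8 + 441 = 433$)
$\left(d{\left(v{\left(-29 \right)} \right)} + V\right) + P = \left(- \frac{1}{7} + 433\right) + 2278383 = \frac{3030}{7} + 2278383 = \frac{15951711}{7}$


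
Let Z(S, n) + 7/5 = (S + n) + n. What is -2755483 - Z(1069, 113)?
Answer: -13783883/5 ≈ -2.7568e+6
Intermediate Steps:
Z(S, n) = -7/5 + S + 2*n (Z(S, n) = -7/5 + ((S + n) + n) = -7/5 + (S + 2*n) = -7/5 + S + 2*n)
-2755483 - Z(1069, 113) = -2755483 - (-7/5 + 1069 + 2*113) = -2755483 - (-7/5 + 1069 + 226) = -2755483 - 1*6468/5 = -2755483 - 6468/5 = -13783883/5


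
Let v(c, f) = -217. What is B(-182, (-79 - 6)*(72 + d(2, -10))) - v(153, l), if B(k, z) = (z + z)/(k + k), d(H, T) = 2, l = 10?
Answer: 22892/91 ≈ 251.56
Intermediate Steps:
B(k, z) = z/k (B(k, z) = (2*z)/((2*k)) = (2*z)*(1/(2*k)) = z/k)
B(-182, (-79 - 6)*(72 + d(2, -10))) - v(153, l) = ((-79 - 6)*(72 + 2))/(-182) - 1*(-217) = -85*74*(-1/182) + 217 = -6290*(-1/182) + 217 = 3145/91 + 217 = 22892/91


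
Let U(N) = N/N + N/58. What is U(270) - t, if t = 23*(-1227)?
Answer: 818573/29 ≈ 28227.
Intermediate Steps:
U(N) = 1 + N/58 (U(N) = 1 + N*(1/58) = 1 + N/58)
t = -28221
U(270) - t = (1 + (1/58)*270) - 1*(-28221) = (1 + 135/29) + 28221 = 164/29 + 28221 = 818573/29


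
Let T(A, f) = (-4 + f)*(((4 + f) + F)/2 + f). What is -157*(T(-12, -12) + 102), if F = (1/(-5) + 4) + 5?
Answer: -225766/5 ≈ -45153.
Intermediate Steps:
F = 44/5 (F = (1*(-1/5) + 4) + 5 = (-1/5 + 4) + 5 = 19/5 + 5 = 44/5 ≈ 8.8000)
T(A, f) = (-4 + f)*(32/5 + 3*f/2) (T(A, f) = (-4 + f)*(((4 + f) + 44/5)/2 + f) = (-4 + f)*((64/5 + f)*(1/2) + f) = (-4 + f)*((32/5 + f/2) + f) = (-4 + f)*(32/5 + 3*f/2))
-157*(T(-12, -12) + 102) = -157*((-128/5 + (2/5)*(-12) + (3/2)*(-12)**2) + 102) = -157*((-128/5 - 24/5 + (3/2)*144) + 102) = -157*((-128/5 - 24/5 + 216) + 102) = -157*(928/5 + 102) = -157*1438/5 = -225766/5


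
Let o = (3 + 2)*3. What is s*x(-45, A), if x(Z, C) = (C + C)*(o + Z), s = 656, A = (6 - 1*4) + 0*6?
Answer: -78720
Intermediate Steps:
A = 2 (A = (6 - 4) + 0 = 2 + 0 = 2)
o = 15 (o = 5*3 = 15)
x(Z, C) = 2*C*(15 + Z) (x(Z, C) = (C + C)*(15 + Z) = (2*C)*(15 + Z) = 2*C*(15 + Z))
s*x(-45, A) = 656*(2*2*(15 - 45)) = 656*(2*2*(-30)) = 656*(-120) = -78720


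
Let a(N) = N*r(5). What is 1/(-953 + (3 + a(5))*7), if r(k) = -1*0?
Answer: -1/932 ≈ -0.0010730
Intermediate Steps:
r(k) = 0
a(N) = 0 (a(N) = N*0 = 0)
1/(-953 + (3 + a(5))*7) = 1/(-953 + (3 + 0)*7) = 1/(-953 + 3*7) = 1/(-953 + 21) = 1/(-932) = -1/932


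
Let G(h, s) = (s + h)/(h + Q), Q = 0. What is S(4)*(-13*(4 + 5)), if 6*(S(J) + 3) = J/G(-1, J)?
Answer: 377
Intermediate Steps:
G(h, s) = (h + s)/h (G(h, s) = (s + h)/(h + 0) = (h + s)/h)
S(J) = -3 + J/(6*(1 - J)) (S(J) = -3 + (J/(((-1 + J)/(-1))))/6 = -3 + (J/((-(-1 + J))))/6 = -3 + (J/(1 - J))/6 = -3 + J/(6*(1 - J)))
S(4)*(-13*(4 + 5)) = ((-18 + 19*4)/(6*(1 - 1*4)))*(-13*(4 + 5)) = ((-18 + 76)/(6*(1 - 4)))*(-13*9) = ((⅙)*58/(-3))*(-117) = ((⅙)*(-⅓)*58)*(-117) = -29/9*(-117) = 377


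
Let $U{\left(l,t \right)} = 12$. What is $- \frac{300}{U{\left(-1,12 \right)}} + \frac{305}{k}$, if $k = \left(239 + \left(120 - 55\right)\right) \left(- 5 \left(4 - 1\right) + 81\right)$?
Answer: $- \frac{501295}{20064} \approx -24.985$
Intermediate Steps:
$k = 20064$ ($k = \left(239 + \left(120 - 55\right)\right) \left(\left(-5\right) 3 + 81\right) = \left(239 + 65\right) \left(-15 + 81\right) = 304 \cdot 66 = 20064$)
$- \frac{300}{U{\left(-1,12 \right)}} + \frac{305}{k} = - \frac{300}{12} + \frac{305}{20064} = \left(-300\right) \frac{1}{12} + 305 \cdot \frac{1}{20064} = -25 + \frac{305}{20064} = - \frac{501295}{20064}$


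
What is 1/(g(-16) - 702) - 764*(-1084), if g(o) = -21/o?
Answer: 9284681120/11211 ≈ 8.2818e+5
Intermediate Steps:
1/(g(-16) - 702) - 764*(-1084) = 1/(-21/(-16) - 702) - 764*(-1084) = 1/(-21*(-1/16) - 702) + 828176 = 1/(21/16 - 702) + 828176 = 1/(-11211/16) + 828176 = -16/11211 + 828176 = 9284681120/11211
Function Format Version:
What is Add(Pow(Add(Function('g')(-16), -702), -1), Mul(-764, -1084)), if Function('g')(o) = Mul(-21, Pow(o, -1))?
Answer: Rational(9284681120, 11211) ≈ 8.2818e+5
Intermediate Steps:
Add(Pow(Add(Function('g')(-16), -702), -1), Mul(-764, -1084)) = Add(Pow(Add(Mul(-21, Pow(-16, -1)), -702), -1), Mul(-764, -1084)) = Add(Pow(Add(Mul(-21, Rational(-1, 16)), -702), -1), 828176) = Add(Pow(Add(Rational(21, 16), -702), -1), 828176) = Add(Pow(Rational(-11211, 16), -1), 828176) = Add(Rational(-16, 11211), 828176) = Rational(9284681120, 11211)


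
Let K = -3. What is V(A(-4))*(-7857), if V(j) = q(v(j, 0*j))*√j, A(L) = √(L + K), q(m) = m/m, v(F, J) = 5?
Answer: -7857*7^(¼)*√I ≈ -9036.8 - 9036.8*I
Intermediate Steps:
q(m) = 1
A(L) = √(-3 + L) (A(L) = √(L - 3) = √(-3 + L))
V(j) = √j (V(j) = 1*√j = √j)
V(A(-4))*(-7857) = √(√(-3 - 4))*(-7857) = √(√(-7))*(-7857) = √(I*√7)*(-7857) = (7^(¼)*√I)*(-7857) = -7857*7^(¼)*√I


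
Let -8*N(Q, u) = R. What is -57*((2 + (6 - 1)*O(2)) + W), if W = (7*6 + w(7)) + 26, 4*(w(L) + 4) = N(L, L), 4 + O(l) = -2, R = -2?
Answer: -32889/16 ≈ -2055.6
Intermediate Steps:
N(Q, u) = ¼ (N(Q, u) = -⅛*(-2) = ¼)
O(l) = -6 (O(l) = -4 - 2 = -6)
w(L) = -63/16 (w(L) = -4 + (¼)*(¼) = -4 + 1/16 = -63/16)
W = 1025/16 (W = (7*6 - 63/16) + 26 = (42 - 63/16) + 26 = 609/16 + 26 = 1025/16 ≈ 64.063)
-57*((2 + (6 - 1)*O(2)) + W) = -57*((2 + (6 - 1)*(-6)) + 1025/16) = -57*((2 + 5*(-6)) + 1025/16) = -57*((2 - 30) + 1025/16) = -57*(-28 + 1025/16) = -57*577/16 = -32889/16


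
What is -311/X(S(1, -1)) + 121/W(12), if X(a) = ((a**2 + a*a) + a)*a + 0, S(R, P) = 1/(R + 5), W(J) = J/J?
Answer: -8276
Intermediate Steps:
W(J) = 1
S(R, P) = 1/(5 + R)
X(a) = a*(a + 2*a**2) (X(a) = ((a**2 + a**2) + a)*a + 0 = (2*a**2 + a)*a + 0 = (a + 2*a**2)*a + 0 = a*(a + 2*a**2) + 0 = a*(a + 2*a**2))
-311/X(S(1, -1)) + 121/W(12) = -311*(5 + 1)**2/(1 + 2/(5 + 1)) + 121/1 = -311*36/(1 + 2/6) + 121*1 = -311*36/(1 + 2*(1/6)) + 121 = -311*36/(1 + 1/3) + 121 = -311/((1/36)*(4/3)) + 121 = -311/1/27 + 121 = -311*27 + 121 = -8397 + 121 = -8276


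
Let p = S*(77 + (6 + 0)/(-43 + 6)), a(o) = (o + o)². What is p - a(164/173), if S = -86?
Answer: -7321561250/1107373 ≈ -6611.6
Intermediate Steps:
a(o) = 4*o² (a(o) = (2*o)² = 4*o²)
p = -244498/37 (p = -86*(77 + (6 + 0)/(-43 + 6)) = -86*(77 + 6/(-37)) = -86*(77 + 6*(-1/37)) = -86*(77 - 6/37) = -86*2843/37 = -244498/37 ≈ -6608.1)
p - a(164/173) = -244498/37 - 4*(164/173)² = -244498/37 - 4*26896/29929 = -244498/37 - 1*107584/29929 = -244498/37 - 107584/29929 = -7321561250/1107373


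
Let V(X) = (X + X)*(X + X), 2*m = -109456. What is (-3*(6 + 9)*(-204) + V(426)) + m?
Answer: 680356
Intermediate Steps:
m = -54728 (m = (½)*(-109456) = -54728)
V(X) = 4*X² (V(X) = (2*X)*(2*X) = 4*X²)
(-3*(6 + 9)*(-204) + V(426)) + m = (-3*(6 + 9)*(-204) + 4*426²) - 54728 = (-3*15*(-204) + 4*181476) - 54728 = (-45*(-204) + 725904) - 54728 = (9180 + 725904) - 54728 = 735084 - 54728 = 680356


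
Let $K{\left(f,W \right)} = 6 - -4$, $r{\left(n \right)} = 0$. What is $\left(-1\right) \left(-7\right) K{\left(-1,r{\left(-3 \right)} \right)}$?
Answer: $70$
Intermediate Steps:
$K{\left(f,W \right)} = 10$ ($K{\left(f,W \right)} = 6 + 4 = 10$)
$\left(-1\right) \left(-7\right) K{\left(-1,r{\left(-3 \right)} \right)} = \left(-1\right) \left(-7\right) 10 = 7 \cdot 10 = 70$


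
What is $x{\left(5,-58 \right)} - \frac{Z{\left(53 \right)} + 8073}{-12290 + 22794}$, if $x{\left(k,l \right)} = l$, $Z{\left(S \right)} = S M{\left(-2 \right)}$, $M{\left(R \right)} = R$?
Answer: $- \frac{617199}{10504} \approx -58.758$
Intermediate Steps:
$Z{\left(S \right)} = - 2 S$ ($Z{\left(S \right)} = S \left(-2\right) = - 2 S$)
$x{\left(5,-58 \right)} - \frac{Z{\left(53 \right)} + 8073}{-12290 + 22794} = -58 - \frac{\left(-2\right) 53 + 8073}{-12290 + 22794} = -58 - \frac{-106 + 8073}{10504} = -58 - 7967 \cdot \frac{1}{10504} = -58 - \frac{7967}{10504} = - \frac{617199}{10504}$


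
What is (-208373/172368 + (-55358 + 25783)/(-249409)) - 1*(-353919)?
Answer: 800788269913609/2262638448 ≈ 3.5392e+5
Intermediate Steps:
(-208373/172368 + (-55358 + 25783)/(-249409)) - 1*(-353919) = (-208373*1/172368 - 29575*(-1/249409)) + 353919 = (-10967/9072 + 29575/249409) + 353919 = -2466964103/2262638448 + 353919 = 800788269913609/2262638448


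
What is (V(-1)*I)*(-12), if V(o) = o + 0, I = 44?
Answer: 528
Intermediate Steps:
V(o) = o
(V(-1)*I)*(-12) = -1*44*(-12) = -44*(-12) = 528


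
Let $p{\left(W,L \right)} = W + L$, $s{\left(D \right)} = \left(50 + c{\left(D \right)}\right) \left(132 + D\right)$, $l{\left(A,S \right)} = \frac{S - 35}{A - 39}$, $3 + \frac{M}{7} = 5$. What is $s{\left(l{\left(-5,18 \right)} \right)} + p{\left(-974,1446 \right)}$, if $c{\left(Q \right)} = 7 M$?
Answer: $\frac{220717}{11} \approx 20065.0$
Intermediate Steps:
$M = 14$ ($M = -21 + 7 \cdot 5 = -21 + 35 = 14$)
$c{\left(Q \right)} = 98$ ($c{\left(Q \right)} = 7 \cdot 14 = 98$)
$l{\left(A,S \right)} = \frac{-35 + S}{-39 + A}$
$s{\left(D \right)} = 19536 + 148 D$ ($s{\left(D \right)} = \left(50 + 98\right) \left(132 + D\right) = 148 \left(132 + D\right) = 19536 + 148 D$)
$p{\left(W,L \right)} = L + W$
$s{\left(l{\left(-5,18 \right)} \right)} + p{\left(-974,1446 \right)} = \left(19536 + 148 \frac{-35 + 18}{-39 - 5}\right) + \left(1446 - 974\right) = \left(19536 + 148 \frac{1}{-44} \left(-17\right)\right) + 472 = \left(19536 + 148 \left(\left(- \frac{1}{44}\right) \left(-17\right)\right)\right) + 472 = \left(19536 + 148 \cdot \frac{17}{44}\right) + 472 = \left(19536 + \frac{629}{11}\right) + 472 = \frac{215525}{11} + 472 = \frac{220717}{11}$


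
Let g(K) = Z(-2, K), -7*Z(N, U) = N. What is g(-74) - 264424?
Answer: -1850966/7 ≈ -2.6442e+5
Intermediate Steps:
Z(N, U) = -N/7
g(K) = 2/7 (g(K) = -⅐*(-2) = 2/7)
g(-74) - 264424 = 2/7 - 264424 = -1850966/7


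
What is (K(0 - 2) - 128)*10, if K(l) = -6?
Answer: -1340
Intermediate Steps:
(K(0 - 2) - 128)*10 = (-6 - 128)*10 = -134*10 = -1340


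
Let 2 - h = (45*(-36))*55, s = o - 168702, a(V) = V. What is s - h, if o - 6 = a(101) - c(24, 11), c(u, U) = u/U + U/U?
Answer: -2834702/11 ≈ -2.5770e+5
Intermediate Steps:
c(u, U) = 1 + u/U (c(u, U) = u/U + 1 = 1 + u/U)
o = 1142/11 (o = 6 + (101 - (11 + 24)/11) = 6 + (101 - 35/11) = 6 + 1076/11 = 1142/11 ≈ 103.82)
s = -1854580/11 (s = 1142/11 - 168702 = -1854580/11 ≈ -1.6860e+5)
h = 89102 (h = 2 - 45*(-36)*55 = 2 - (-1620)*55 = 2 - 1*(-89100) = 2 + 89100 = 89102)
s - h = -1854580/11 - 1*89102 = -1854580/11 - 89102 = -2834702/11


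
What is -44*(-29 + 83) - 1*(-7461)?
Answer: 5085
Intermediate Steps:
-44*(-29 + 83) - 1*(-7461) = -44*54 + 7461 = -2376 + 7461 = 5085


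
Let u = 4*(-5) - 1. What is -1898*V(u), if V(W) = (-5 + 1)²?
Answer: -30368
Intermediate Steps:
u = -21 (u = -20 - 1 = -21)
V(W) = 16 (V(W) = (-4)² = 16)
-1898*V(u) = -1898*16 = -30368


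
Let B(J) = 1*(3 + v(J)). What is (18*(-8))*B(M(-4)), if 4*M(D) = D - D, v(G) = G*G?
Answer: -432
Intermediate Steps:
v(G) = G²
M(D) = 0 (M(D) = (D - D)/4 = (¼)*0 = 0)
B(J) = 3 + J² (B(J) = 1*(3 + J²) = 3 + J²)
(18*(-8))*B(M(-4)) = (18*(-8))*(3 + 0²) = -144*(3 + 0) = -144*3 = -432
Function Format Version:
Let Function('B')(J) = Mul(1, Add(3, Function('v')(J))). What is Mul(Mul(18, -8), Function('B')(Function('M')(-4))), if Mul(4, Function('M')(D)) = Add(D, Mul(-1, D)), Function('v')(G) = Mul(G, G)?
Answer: -432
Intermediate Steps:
Function('v')(G) = Pow(G, 2)
Function('M')(D) = 0 (Function('M')(D) = Mul(Rational(1, 4), Add(D, Mul(-1, D))) = Mul(Rational(1, 4), 0) = 0)
Function('B')(J) = Add(3, Pow(J, 2)) (Function('B')(J) = Mul(1, Add(3, Pow(J, 2))) = Add(3, Pow(J, 2)))
Mul(Mul(18, -8), Function('B')(Function('M')(-4))) = Mul(Mul(18, -8), Add(3, Pow(0, 2))) = Mul(-144, Add(3, 0)) = Mul(-144, 3) = -432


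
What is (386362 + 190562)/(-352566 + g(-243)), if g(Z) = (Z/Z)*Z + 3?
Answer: -96154/58801 ≈ -1.6352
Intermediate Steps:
g(Z) = 3 + Z (g(Z) = 1*Z + 3 = Z + 3 = 3 + Z)
(386362 + 190562)/(-352566 + g(-243)) = (386362 + 190562)/(-352566 + (3 - 243)) = 576924/(-352566 - 240) = 576924/(-352806) = 576924*(-1/352806) = -96154/58801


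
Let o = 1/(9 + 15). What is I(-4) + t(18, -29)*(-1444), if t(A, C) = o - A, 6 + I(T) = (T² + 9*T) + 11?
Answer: 155501/6 ≈ 25917.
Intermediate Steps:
I(T) = 5 + T² + 9*T (I(T) = -6 + ((T² + 9*T) + 11) = -6 + (11 + T² + 9*T) = 5 + T² + 9*T)
o = 1/24 ≈ 0.041667
t(A, C) = 1/24 - A
I(-4) + t(18, -29)*(-1444) = (5 + (-4)² + 9*(-4)) + (1/24 - 1*18)*(-1444) = (5 + 16 - 36) + (1/24 - 18)*(-1444) = -15 - 431/24*(-1444) = -15 + 155591/6 = 155501/6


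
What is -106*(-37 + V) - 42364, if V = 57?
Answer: -44484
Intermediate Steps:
-106*(-37 + V) - 42364 = -106*(-37 + 57) - 42364 = -106*20 - 42364 = -2120 - 42364 = -44484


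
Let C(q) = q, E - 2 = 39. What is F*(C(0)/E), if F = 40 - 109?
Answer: 0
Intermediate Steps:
E = 41 (E = 2 + 39 = 41)
F = -69
F*(C(0)/E) = -0/41 = -69*0 = 0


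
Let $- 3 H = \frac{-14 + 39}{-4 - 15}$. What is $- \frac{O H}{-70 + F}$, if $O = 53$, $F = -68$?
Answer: $\frac{1325}{7866} \approx 0.16845$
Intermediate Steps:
$H = \frac{25}{57}$ ($H = - \frac{\left(-14 + 39\right) \frac{1}{-4 - 15}}{3} = - \frac{25 \frac{1}{-19}}{3} = - \frac{25 \left(- \frac{1}{19}\right)}{3} = \left(- \frac{1}{3}\right) \left(- \frac{25}{19}\right) = \frac{25}{57} \approx 0.4386$)
$- \frac{O H}{-70 + F} = - \frac{53 \cdot \frac{25}{57}}{-70 - 68} = - \frac{1325}{57 \left(-138\right)} = - \frac{1325 \left(-1\right)}{57 \cdot 138} = \left(-1\right) \left(- \frac{1325}{7866}\right) = \frac{1325}{7866}$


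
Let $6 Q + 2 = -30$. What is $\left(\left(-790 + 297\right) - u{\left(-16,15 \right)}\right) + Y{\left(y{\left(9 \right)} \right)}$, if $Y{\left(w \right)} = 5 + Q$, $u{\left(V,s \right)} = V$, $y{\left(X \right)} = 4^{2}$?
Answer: $- \frac{1432}{3} \approx -477.33$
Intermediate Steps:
$y{\left(X \right)} = 16$
$Q = - \frac{16}{3}$ ($Q = - \frac{1}{3} + \frac{1}{6} \left(-30\right) = - \frac{1}{3} - 5 = - \frac{16}{3} \approx -5.3333$)
$Y{\left(w \right)} = - \frac{1}{3}$ ($Y{\left(w \right)} = 5 - \frac{16}{3} = - \frac{1}{3}$)
$\left(\left(-790 + 297\right) - u{\left(-16,15 \right)}\right) + Y{\left(y{\left(9 \right)} \right)} = \left(\left(-790 + 297\right) - -16\right) - \frac{1}{3} = \left(-493 + 16\right) - \frac{1}{3} = -477 - \frac{1}{3} = - \frac{1432}{3}$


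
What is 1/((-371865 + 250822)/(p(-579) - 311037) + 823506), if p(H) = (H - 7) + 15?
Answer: 311608/256611178691 ≈ 1.2143e-6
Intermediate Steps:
p(H) = 8 + H (p(H) = (-7 + H) + 15 = 8 + H)
1/((-371865 + 250822)/(p(-579) - 311037) + 823506) = 1/((-371865 + 250822)/((8 - 579) - 311037) + 823506) = 1/(-121043/(-571 - 311037) + 823506) = 1/(-121043/(-311608) + 823506) = 1/(-121043*(-1/311608) + 823506) = 1/(121043/311608 + 823506) = 1/(256611178691/311608) = 311608/256611178691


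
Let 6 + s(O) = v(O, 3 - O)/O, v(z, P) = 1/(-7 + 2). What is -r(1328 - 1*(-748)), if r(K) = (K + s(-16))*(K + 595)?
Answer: -442320271/80 ≈ -5.5290e+6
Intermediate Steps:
v(z, P) = -⅕ (v(z, P) = 1/(-5) = -⅕)
s(O) = -6 - 1/(5*O)
r(K) = (595 + K)*(-479/80 + K) (r(K) = (K + (-6 - ⅕/(-16)))*(K + 595) = (K + (-6 - ⅕*(-1/16)))*(595 + K) = (K + (-6 + 1/80))*(595 + K) = (K - 479/80)*(595 + K) = (-479/80 + K)*(595 + K) = (595 + K)*(-479/80 + K))
-r(1328 - 1*(-748)) = -(-57001/16 + (1328 - 1*(-748))² + 47121*(1328 - 1*(-748))/80) = -(-57001/16 + (1328 + 748)² + 47121*(1328 + 748)/80) = -(-57001/16 + 2076² + (47121/80)*2076) = -(-57001/16 + 4309776 + 24455799/20) = -1*442320271/80 = -442320271/80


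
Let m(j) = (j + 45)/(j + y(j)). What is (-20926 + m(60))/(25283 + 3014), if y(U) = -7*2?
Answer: -962491/1301662 ≈ -0.73943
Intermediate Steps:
y(U) = -14
m(j) = (45 + j)/(-14 + j) (m(j) = (j + 45)/(j - 14) = (45 + j)/(-14 + j))
(-20926 + m(60))/(25283 + 3014) = (-20926 + (45 + 60)/(-14 + 60))/(25283 + 3014) = (-20926 + 105/46)/28297 = (-20926 + (1/46)*105)*(1/28297) = (-20926 + 105/46)*(1/28297) = -962491/46*1/28297 = -962491/1301662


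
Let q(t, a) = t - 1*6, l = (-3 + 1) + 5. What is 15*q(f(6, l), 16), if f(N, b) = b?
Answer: -45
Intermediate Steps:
l = 3 (l = -2 + 5 = 3)
q(t, a) = -6 + t (q(t, a) = t - 6 = -6 + t)
15*q(f(6, l), 16) = 15*(-6 + 3) = 15*(-3) = -45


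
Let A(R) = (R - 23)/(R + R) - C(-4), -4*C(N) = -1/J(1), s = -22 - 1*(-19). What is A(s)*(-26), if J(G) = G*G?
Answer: -637/6 ≈ -106.17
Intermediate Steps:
J(G) = G²
s = -3 (s = -22 + 19 = -3)
C(N) = ¼ (C(N) = -(-1)/(4*(1²)) = -(-1)/(4*1) = -(-1)/4 = -¼*(-1) = ¼)
A(R) = -¼ + (-23 + R)/(2*R) (A(R) = (R - 23)/(R + R) - 1*¼ = (-23 + R)/((2*R)) - ¼ = (-23 + R)*(1/(2*R)) - ¼ = (-23 + R)/(2*R) - ¼ = -¼ + (-23 + R)/(2*R))
A(s)*(-26) = ((¼)*(-46 - 3)/(-3))*(-26) = ((¼)*(-⅓)*(-49))*(-26) = (49/12)*(-26) = -637/6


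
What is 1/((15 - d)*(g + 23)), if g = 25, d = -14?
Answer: 1/1392 ≈ 0.00071839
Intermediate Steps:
1/((15 - d)*(g + 23)) = 1/((15 - 1*(-14))*(25 + 23)) = 1/((15 + 14)*48) = 1/(29*48) = 1/1392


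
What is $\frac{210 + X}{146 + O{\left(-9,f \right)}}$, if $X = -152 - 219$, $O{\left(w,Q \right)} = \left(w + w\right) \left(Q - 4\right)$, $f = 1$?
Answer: $- \frac{161}{200} \approx -0.805$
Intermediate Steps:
$O{\left(w,Q \right)} = 2 w \left(-4 + Q\right)$
$X = -371$
$\frac{210 + X}{146 + O{\left(-9,f \right)}} = \frac{210 - 371}{146 + 2 \left(-9\right) \left(-4 + 1\right)} = - \frac{161}{146 + 2 \left(-9\right) \left(-3\right)} = - \frac{161}{146 + 54} = - \frac{161}{200}$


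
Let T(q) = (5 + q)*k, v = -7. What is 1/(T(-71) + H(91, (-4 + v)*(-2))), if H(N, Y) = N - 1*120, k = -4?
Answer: 1/235 ≈ 0.0042553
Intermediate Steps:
H(N, Y) = -120 + N (H(N, Y) = N - 120 = -120 + N)
T(q) = -20 - 4*q (T(q) = (5 + q)*(-4) = -20 - 4*q)
1/(T(-71) + H(91, (-4 + v)*(-2))) = 1/((-20 - 4*(-71)) + (-120 + 91)) = 1/((-20 + 284) - 29) = 1/(264 - 29) = 1/235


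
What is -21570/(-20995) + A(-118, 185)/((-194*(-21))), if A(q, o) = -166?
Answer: 8439101/8553363 ≈ 0.98664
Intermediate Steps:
-21570/(-20995) + A(-118, 185)/((-194*(-21))) = -21570/(-20995) - 166/((-194*(-21))) = -21570*(-1/20995) - 166/4074 = 4314/4199 - 166*1/4074 = 4314/4199 - 83/2037 = 8439101/8553363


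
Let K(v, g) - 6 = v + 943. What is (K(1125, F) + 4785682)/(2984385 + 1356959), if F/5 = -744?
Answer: 1196939/1085336 ≈ 1.1028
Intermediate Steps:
F = -3720 (F = 5*(-744) = -3720)
K(v, g) = 949 + v (K(v, g) = 6 + (v + 943) = 6 + (943 + v) = 949 + v)
(K(1125, F) + 4785682)/(2984385 + 1356959) = ((949 + 1125) + 4785682)/(2984385 + 1356959) = (2074 + 4785682)/4341344 = 4787756*(1/4341344) = 1196939/1085336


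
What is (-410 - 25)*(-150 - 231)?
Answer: 165735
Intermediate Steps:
(-410 - 25)*(-150 - 231) = -435*(-381) = 165735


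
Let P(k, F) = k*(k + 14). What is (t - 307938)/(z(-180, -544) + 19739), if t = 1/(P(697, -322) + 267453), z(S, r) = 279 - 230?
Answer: -234962852759/15098639760 ≈ -15.562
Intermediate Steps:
z(S, r) = 49
P(k, F) = k*(14 + k)
t = 1/763020 (t = 1/(697*(14 + 697) + 267453) = 1/(697*711 + 267453) = 1/(495567 + 267453) = 1/763020 ≈ 1.3106e-6)
(t - 307938)/(z(-180, -544) + 19739) = (1/763020 - 307938)/(49 + 19739) = -234962852759/763020/19788 = -234962852759/763020*1/19788 = -234962852759/15098639760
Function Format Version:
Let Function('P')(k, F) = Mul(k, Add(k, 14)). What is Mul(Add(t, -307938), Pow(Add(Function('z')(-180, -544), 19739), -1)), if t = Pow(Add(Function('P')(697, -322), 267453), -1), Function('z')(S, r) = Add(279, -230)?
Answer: Rational(-234962852759, 15098639760) ≈ -15.562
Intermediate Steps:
Function('z')(S, r) = 49
Function('P')(k, F) = Mul(k, Add(14, k))
t = Rational(1, 763020) (t = Pow(Add(Mul(697, Add(14, 697)), 267453), -1) = Pow(Add(Mul(697, 711), 267453), -1) = Pow(Add(495567, 267453), -1) = Pow(763020, -1) = Rational(1, 763020) ≈ 1.3106e-6)
Mul(Add(t, -307938), Pow(Add(Function('z')(-180, -544), 19739), -1)) = Mul(Add(Rational(1, 763020), -307938), Pow(Add(49, 19739), -1)) = Mul(Rational(-234962852759, 763020), Pow(19788, -1)) = Mul(Rational(-234962852759, 763020), Rational(1, 19788)) = Rational(-234962852759, 15098639760)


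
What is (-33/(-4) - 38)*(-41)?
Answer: 4879/4 ≈ 1219.8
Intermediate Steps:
(-33/(-4) - 38)*(-41) = (-33*(-1/4) - 38)*(-41) = (33/4 - 38)*(-41) = -119/4*(-41) = 4879/4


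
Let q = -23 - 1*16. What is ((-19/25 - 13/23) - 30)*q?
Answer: 702468/575 ≈ 1221.7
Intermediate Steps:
q = -39 (q = -23 - 16 = -39)
((-19/25 - 13/23) - 30)*q = ((-19/25 - 13/23) - 30)*(-39) = (-762/575 - 30)*(-39) = -18012/575*(-39) = 702468/575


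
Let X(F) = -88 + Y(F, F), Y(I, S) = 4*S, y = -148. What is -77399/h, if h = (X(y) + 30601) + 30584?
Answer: -77399/60505 ≈ -1.2792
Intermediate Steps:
X(F) = -88 + 4*F
h = 60505 (h = ((-88 + 4*(-148)) + 30601) + 30584 = ((-88 - 592) + 30601) + 30584 = (-680 + 30601) + 30584 = 29921 + 30584 = 60505)
-77399/h = -77399/60505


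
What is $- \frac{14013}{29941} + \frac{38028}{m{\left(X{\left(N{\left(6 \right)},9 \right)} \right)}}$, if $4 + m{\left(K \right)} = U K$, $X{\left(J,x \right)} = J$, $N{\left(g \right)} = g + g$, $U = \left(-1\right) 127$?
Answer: $- \frac{290002053}{11437462} \approx -25.355$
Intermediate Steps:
$U = -127$
$N{\left(g \right)} = 2 g$
$m{\left(K \right)} = -4 - 127 K$
$- \frac{14013}{29941} + \frac{38028}{m{\left(X{\left(N{\left(6 \right)},9 \right)} \right)}} = - \frac{14013}{29941} + \frac{38028}{-4 - 127 \cdot 2 \cdot 6} = \left(-14013\right) \frac{1}{29941} + \frac{38028}{-4 - 1524} = - \frac{14013}{29941} + \frac{38028}{-4 - 1524} = - \frac{14013}{29941} + \frac{38028}{-1528} = - \frac{14013}{29941} + 38028 \left(- \frac{1}{1528}\right) = - \frac{14013}{29941} - \frac{9507}{382} = - \frac{290002053}{11437462}$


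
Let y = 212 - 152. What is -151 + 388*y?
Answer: 23129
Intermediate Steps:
y = 60
-151 + 388*y = -151 + 388*60 = -151 + 23280 = 23129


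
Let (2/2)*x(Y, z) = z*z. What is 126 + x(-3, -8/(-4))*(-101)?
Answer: -278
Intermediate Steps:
x(Y, z) = z² (x(Y, z) = z*z = z²)
126 + x(-3, -8/(-4))*(-101) = 126 + (-8/(-4))²*(-101) = 126 + (-8*(-¼))²*(-101) = 126 + 2²*(-101) = 126 + 4*(-101) = 126 - 404 = -278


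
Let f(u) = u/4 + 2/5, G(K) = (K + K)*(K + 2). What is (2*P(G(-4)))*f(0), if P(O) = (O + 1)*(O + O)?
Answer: 2176/5 ≈ 435.20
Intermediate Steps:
G(K) = 2*K*(2 + K) (G(K) = (2*K)*(2 + K) = 2*K*(2 + K))
f(u) = 2/5 + u/4 (f(u) = u*(1/4) + 2*(1/5) = u/4 + 2/5 = 2/5 + u/4)
P(O) = 2*O*(1 + O) (P(O) = (1 + O)*(2*O) = 2*O*(1 + O))
(2*P(G(-4)))*f(0) = (2*(2*(2*(-4)*(2 - 4))*(1 + 2*(-4)*(2 - 4))))*(2/5 + (1/4)*0) = (2*(2*(2*(-4)*(-2))*(1 + 2*(-4)*(-2))))*(2/5 + 0) = (2*(2*16*(1 + 16)))*(2/5) = (2*(2*16*17))*(2/5) = (2*544)*(2/5) = 1088*(2/5) = 2176/5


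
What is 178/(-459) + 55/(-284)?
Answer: -75797/130356 ≈ -0.58146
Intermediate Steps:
178/(-459) + 55/(-284) = 178*(-1/459) + 55*(-1/284) = -178/459 - 55/284 = -75797/130356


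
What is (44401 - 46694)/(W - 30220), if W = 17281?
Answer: 2293/12939 ≈ 0.17722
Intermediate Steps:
(44401 - 46694)/(W - 30220) = (44401 - 46694)/(17281 - 30220) = -2293/(-12939) = -2293*(-1/12939) = 2293/12939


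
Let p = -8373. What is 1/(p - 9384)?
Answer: -1/17757 ≈ -5.6316e-5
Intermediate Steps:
1/(p - 9384) = 1/(-8373 - 9384) = 1/(-17757) = -1/17757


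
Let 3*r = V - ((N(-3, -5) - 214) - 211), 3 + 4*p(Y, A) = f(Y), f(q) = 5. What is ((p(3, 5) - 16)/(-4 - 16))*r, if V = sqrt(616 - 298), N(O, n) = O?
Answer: 3317/30 + 31*sqrt(318)/120 ≈ 115.17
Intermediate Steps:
p(Y, A) = 1/2 (p(Y, A) = -3/4 + (1/4)*5 = -3/4 + 5/4 = 1/2)
V = sqrt(318) ≈ 17.833
r = 428/3 + sqrt(318)/3 (r = (sqrt(318) - ((-3 - 214) - 211))/3 = (sqrt(318) - (-217 - 211))/3 = (sqrt(318) - 1*(-428))/3 = (sqrt(318) + 428)/3 = (428 + sqrt(318))/3 = 428/3 + sqrt(318)/3 ≈ 148.61)
((p(3, 5) - 16)/(-4 - 16))*r = ((1/2 - 16)/(-4 - 16))*(428/3 + sqrt(318)/3) = (-31/2/(-20))*(428/3 + sqrt(318)/3) = (-31/2*(-1/20))*(428/3 + sqrt(318)/3) = 31*(428/3 + sqrt(318)/3)/40 = 3317/30 + 31*sqrt(318)/120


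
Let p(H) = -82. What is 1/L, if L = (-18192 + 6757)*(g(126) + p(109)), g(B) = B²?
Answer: -1/180604390 ≈ -5.5370e-9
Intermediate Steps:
L = -180604390 (L = (-18192 + 6757)*(126² - 82) = -11435*(15876 - 82) = -11435*15794 = -180604390)
1/L = 1/(-180604390) = -1/180604390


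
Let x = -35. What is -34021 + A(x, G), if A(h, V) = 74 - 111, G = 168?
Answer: -34058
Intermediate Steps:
A(h, V) = -37
-34021 + A(x, G) = -34021 - 37 = -34058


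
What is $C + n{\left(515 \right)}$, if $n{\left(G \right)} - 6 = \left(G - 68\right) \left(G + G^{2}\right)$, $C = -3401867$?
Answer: $115383919$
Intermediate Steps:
$n{\left(G \right)} = 6 + \left(-68 + G\right) \left(G + G^{2}\right)$ ($n{\left(G \right)} = 6 + \left(G - 68\right) \left(G + G^{2}\right) = 6 + \left(-68 + G\right) \left(G + G^{2}\right)$)
$C + n{\left(515 \right)} = -3401867 + \left(6 + 515^{3} - 35020 - 67 \cdot 515^{2}\right) = -3401867 + \left(6 + 136590875 - 35020 - 17770075\right) = -3401867 + 118785786 = 115383919$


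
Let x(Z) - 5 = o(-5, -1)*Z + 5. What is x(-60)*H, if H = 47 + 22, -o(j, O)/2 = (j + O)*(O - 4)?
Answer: 249090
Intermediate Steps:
o(j, O) = -2*(-4 + O)*(O + j) (o(j, O) = -2*(j + O)*(O - 4) = -2*(O + j)*(-4 + O) = -2*(-4 + O)*(O + j))
H = 69
x(Z) = 10 - 60*Z (x(Z) = 5 + ((-2*(-1)² + 8*(-1) + 8*(-5) - 2*(-1)*(-5))*Z + 5) = 5 + ((-2*1 - 8 - 40 - 10)*Z + 5) = 5 + ((-2 - 8 - 40 - 10)*Z + 5) = 5 + (-60*Z + 5) = 5 + (5 - 60*Z) = 10 - 60*Z)
x(-60)*H = (10 - 60*(-60))*69 = (10 + 3600)*69 = 3610*69 = 249090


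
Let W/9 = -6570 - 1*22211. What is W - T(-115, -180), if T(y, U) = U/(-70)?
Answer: -1813221/7 ≈ -2.5903e+5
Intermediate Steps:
T(y, U) = -U/70 (T(y, U) = U*(-1/70) = -U/70)
W = -259029 (W = 9*(-6570 - 1*22211) = 9*(-6570 - 22211) = 9*(-28781) = -259029)
W - T(-115, -180) = -259029 - (-1)*(-180)/70 = -259029 - 1*18/7 = -259029 - 18/7 = -1813221/7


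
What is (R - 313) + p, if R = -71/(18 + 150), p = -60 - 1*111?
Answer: -81383/168 ≈ -484.42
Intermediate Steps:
p = -171 (p = -60 - 111 = -171)
R = -71/168 ≈ -0.42262
(R - 313) + p = (-71/168 - 313) - 171 = -52655/168 - 171 = -81383/168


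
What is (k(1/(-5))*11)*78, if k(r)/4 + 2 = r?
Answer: -37752/5 ≈ -7550.4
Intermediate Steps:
k(r) = -8 + 4*r
(k(1/(-5))*11)*78 = ((-8 + 4/(-5))*11)*78 = ((-8 + 4*(-1/5))*11)*78 = ((-8 - 4/5)*11)*78 = -44/5*11*78 = -484/5*78 = -37752/5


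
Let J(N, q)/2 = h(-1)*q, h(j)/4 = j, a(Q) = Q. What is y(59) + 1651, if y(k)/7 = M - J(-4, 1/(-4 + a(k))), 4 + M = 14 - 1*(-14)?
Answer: 100101/55 ≈ 1820.0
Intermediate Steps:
M = 24 (M = -4 + (14 - 1*(-14)) = -4 + (14 + 14) = -4 + 28 = 24)
h(j) = 4*j
J(N, q) = -8*q (J(N, q) = 2*((4*(-1))*q) = 2*(-4*q) = -8*q)
y(k) = 168 + 56/(-4 + k) (y(k) = 7*(24 - (-8)/(-4 + k)) = 7*(24 + 8/(-4 + k)) = 168 + 56/(-4 + k))
y(59) + 1651 = 56*(-11 + 3*59)/(-4 + 59) + 1651 = 56*(-11 + 177)/55 + 1651 = 56*(1/55)*166 + 1651 = 9296/55 + 1651 = 100101/55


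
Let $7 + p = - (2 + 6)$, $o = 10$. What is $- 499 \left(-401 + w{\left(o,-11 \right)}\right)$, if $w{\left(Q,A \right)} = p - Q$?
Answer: $212574$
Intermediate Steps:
$p = -15$ ($p = -7 - \left(2 + 6\right) = -7 - 8 = -15$)
$w{\left(Q,A \right)} = -15 - Q$
$- 499 \left(-401 + w{\left(o,-11 \right)}\right) = - 499 \left(-401 - 25\right) = \left(-499\right) \left(-426\right) = 212574$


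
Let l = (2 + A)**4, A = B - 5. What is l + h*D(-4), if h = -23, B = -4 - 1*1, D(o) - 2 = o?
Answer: 4142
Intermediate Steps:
D(o) = 2 + o
B = -5 (B = -4 - 1 = -5)
A = -10 (A = -5 - 5 = -10)
l = 4096 (l = (2 - 10)**4 = (-8)**4 = 4096)
l + h*D(-4) = 4096 - 23*(2 - 4) = 4096 - 23*(-2) = 4096 + 46 = 4142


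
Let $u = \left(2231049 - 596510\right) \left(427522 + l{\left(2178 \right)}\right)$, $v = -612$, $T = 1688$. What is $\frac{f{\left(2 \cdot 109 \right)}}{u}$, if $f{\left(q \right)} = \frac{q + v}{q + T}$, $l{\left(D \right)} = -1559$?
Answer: $- \frac{197}{663529238662321} \approx -2.969 \cdot 10^{-13}$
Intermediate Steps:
$f{\left(q \right)} = \frac{-612 + q}{1688 + q}$ ($f{\left(q \right)} = \frac{q - 612}{q + 1688} = \frac{-612 + q}{1688 + q}$)
$u = 696253136057$ ($u = \left(2231049 - 596510\right) \left(427522 - 1559\right) = 1634539 \cdot 425963 = 696253136057$)
$\frac{f{\left(2 \cdot 109 \right)}}{u} = \frac{\frac{1}{1688 + 2 \cdot 109} \left(-612 + 2 \cdot 109\right)}{696253136057} = \frac{-612 + 218}{1688 + 218} \cdot \frac{1}{696253136057} = \frac{1}{1906} \left(-394\right) \frac{1}{696253136057} = \left(- \frac{197}{953}\right) \frac{1}{696253136057} = - \frac{197}{663529238662321}$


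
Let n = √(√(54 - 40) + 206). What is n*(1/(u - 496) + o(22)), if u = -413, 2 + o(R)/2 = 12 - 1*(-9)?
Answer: 34541*√(206 + √14)/909 ≈ 550.32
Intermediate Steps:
o(R) = 38 (o(R) = -4 + 2*(12 - 1*(-9)) = -4 + 2*(12 + 9) = -4 + 2*21 = -4 + 42 = 38)
n = √(206 + √14) (n = √(√14 + 206) = √(206 + √14) ≈ 14.482)
n*(1/(u - 496) + o(22)) = √(206 + √14)*(1/(-413 - 496) + 38) = √(206 + √14)*(1/(-909) + 38) = √(206 + √14)*(-1/909 + 38) = √(206 + √14)*(34541/909) = 34541*√(206 + √14)/909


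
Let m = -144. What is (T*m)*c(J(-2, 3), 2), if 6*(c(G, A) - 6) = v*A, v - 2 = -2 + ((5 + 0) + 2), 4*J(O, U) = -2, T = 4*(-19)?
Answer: 91200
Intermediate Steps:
T = -76
J(O, U) = -½ (J(O, U) = (¼)*(-2) = -½)
v = 7 (v = 2 + (-2 + ((5 + 0) + 2)) = 2 + (-2 + (5 + 2)) = 2 + (-2 + 7) = 2 + 5 = 7)
c(G, A) = 6 + 7*A/6 (c(G, A) = 6 + (7*A)/6 = 6 + 7*A/6)
(T*m)*c(J(-2, 3), 2) = (-76*(-144))*(6 + (7/6)*2) = 10944*(6 + 7/3) = 10944*(25/3) = 91200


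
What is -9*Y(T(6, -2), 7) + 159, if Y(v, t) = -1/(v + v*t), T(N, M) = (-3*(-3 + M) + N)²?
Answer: 62329/392 ≈ 159.00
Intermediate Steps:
T(N, M) = (9 + N - 3*M)² (T(N, M) = ((9 - 3*M) + N)² = (9 + N - 3*M)²)
Y(v, t) = -1/(v + t*v)
-9*Y(T(6, -2), 7) + 159 = -(-9)/(((9 + 6 - 3*(-2))²)*(1 + 7)) + 159 = -(-9)/(((9 + 6 + 6)²)*8) + 159 = -(-9)/((21²)*8) + 159 = -(-9)/(441*8) + 159 = -9*(-1/3528) + 159 = 1/392 + 159 = 62329/392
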